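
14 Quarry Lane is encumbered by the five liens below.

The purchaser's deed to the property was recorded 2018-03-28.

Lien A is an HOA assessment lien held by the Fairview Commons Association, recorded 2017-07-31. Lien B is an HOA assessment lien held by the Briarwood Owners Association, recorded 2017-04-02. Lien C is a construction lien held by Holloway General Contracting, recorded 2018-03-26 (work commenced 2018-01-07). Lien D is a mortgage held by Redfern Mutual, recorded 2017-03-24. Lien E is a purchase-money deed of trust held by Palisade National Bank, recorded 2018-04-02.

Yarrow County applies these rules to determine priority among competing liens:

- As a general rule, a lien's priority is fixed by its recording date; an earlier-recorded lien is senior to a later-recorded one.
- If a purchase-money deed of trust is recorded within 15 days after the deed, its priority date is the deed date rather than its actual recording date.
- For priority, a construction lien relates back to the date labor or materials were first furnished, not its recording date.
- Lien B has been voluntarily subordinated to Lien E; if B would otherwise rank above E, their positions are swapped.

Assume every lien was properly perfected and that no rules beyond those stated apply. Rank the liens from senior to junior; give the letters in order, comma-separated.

D, E, A, C, B

Effective dates: C's effective date is 2018-01-07, when work began; E relates back to the deed date 2018-03-28.
Ordering by effective date: D (2017-03-24), B (2017-04-02), A (2017-07-31), C (2018-01-07), E (2018-03-28).
B would otherwise be senior to E, so under the subordination agreement B and E exchange positions.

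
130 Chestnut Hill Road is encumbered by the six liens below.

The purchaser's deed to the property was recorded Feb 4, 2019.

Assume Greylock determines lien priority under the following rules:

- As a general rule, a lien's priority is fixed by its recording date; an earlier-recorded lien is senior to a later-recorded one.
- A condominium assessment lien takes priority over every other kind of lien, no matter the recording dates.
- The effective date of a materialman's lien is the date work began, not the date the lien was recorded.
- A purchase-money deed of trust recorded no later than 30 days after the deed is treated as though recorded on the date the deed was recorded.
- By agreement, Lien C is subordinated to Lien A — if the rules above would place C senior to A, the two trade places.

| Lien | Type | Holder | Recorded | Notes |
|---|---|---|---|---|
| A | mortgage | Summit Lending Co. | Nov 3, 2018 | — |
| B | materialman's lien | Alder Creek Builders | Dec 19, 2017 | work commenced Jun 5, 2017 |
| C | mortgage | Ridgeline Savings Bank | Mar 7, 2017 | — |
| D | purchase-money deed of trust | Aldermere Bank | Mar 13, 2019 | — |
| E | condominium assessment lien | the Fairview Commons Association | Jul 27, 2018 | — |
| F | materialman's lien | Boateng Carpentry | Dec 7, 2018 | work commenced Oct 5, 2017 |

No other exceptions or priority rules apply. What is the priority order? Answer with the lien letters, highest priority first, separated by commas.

Adjusting effective dates: B is treated as recorded Jun 5, 2017, the work-commencement date; D missed the 30-day window (37 days after the deed), so its recording date stands; F is treated as recorded Oct 5, 2017, the work-commencement date.
As a condominium assessment lien, E is senior to every other lien.
The other liens, earliest effective date first: C (Mar 7, 2017), B (Jun 5, 2017), F (Oct 5, 2017), A (Nov 3, 2018), D (Mar 13, 2019).
C is senior to A before the subordination, so the two trade places.

E, A, B, F, C, D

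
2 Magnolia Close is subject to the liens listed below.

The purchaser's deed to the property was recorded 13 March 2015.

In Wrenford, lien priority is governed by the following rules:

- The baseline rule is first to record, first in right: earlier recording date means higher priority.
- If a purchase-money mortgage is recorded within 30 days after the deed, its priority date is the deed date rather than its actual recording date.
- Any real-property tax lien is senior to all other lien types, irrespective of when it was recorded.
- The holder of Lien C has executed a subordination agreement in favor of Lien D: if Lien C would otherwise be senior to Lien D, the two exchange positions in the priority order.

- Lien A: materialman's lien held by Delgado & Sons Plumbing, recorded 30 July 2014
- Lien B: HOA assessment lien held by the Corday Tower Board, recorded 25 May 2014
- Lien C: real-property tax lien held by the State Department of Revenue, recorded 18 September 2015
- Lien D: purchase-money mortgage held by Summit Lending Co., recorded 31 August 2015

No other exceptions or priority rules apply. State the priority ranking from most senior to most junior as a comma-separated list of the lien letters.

First, effective dates: D missed the 30-day window (171 days after the deed), so its recording date stands.
As a real-property tax lien, C is senior to every other lien.
Ordering the rest by effective date: B (25 May 2014), A (30 July 2014), D (31 August 2015).
C is senior to D before the subordination, so the two trade places.

D, B, A, C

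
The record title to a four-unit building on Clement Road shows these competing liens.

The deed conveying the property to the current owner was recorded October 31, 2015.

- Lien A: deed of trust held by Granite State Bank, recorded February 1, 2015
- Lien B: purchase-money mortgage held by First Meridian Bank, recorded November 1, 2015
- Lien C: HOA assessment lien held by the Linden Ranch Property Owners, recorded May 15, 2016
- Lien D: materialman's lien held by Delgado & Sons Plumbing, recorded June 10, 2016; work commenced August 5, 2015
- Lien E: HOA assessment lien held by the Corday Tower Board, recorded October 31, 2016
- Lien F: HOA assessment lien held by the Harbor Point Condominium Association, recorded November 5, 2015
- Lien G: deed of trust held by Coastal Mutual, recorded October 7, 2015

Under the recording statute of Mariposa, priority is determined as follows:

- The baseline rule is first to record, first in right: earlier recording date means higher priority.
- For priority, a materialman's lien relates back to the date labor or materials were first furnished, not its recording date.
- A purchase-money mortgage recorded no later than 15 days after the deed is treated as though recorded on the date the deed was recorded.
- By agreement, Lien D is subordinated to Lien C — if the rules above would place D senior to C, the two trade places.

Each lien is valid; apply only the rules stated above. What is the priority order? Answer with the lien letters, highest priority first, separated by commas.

Adjusting effective dates: B relates back to the deed date October 31, 2015; D is treated as recorded August 5, 2015, the work-commencement date.
Sorted by effective date: A (February 1, 2015), D (August 5, 2015), G (October 7, 2015), B (October 31, 2015), F (November 5, 2015), C (May 15, 2016), E (October 31, 2016).
Because D would otherwise rank above C, the subordination swaps them.

A, C, G, B, F, D, E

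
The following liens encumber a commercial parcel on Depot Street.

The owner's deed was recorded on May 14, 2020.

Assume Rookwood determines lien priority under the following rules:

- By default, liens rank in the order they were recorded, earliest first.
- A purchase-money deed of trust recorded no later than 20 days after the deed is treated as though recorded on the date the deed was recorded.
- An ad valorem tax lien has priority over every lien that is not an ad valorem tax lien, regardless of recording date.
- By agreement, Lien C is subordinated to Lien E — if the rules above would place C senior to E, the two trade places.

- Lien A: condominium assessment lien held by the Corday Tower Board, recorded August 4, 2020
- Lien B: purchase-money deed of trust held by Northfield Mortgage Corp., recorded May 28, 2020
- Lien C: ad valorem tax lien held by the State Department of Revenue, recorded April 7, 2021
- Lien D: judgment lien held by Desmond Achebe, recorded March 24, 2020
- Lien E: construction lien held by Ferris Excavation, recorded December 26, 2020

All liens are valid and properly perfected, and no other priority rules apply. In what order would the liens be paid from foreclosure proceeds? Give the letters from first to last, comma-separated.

Adjusting effective dates: B relates back to the deed date May 14, 2020.
C is an ad valorem tax lien, so it outranks all other liens regardless of date.
Ordering the rest by effective date: D (March 24, 2020), B (May 14, 2020), A (August 4, 2020), E (December 26, 2020).
The subordination applies — C was senior to E — so C and E swap.

E, D, B, A, C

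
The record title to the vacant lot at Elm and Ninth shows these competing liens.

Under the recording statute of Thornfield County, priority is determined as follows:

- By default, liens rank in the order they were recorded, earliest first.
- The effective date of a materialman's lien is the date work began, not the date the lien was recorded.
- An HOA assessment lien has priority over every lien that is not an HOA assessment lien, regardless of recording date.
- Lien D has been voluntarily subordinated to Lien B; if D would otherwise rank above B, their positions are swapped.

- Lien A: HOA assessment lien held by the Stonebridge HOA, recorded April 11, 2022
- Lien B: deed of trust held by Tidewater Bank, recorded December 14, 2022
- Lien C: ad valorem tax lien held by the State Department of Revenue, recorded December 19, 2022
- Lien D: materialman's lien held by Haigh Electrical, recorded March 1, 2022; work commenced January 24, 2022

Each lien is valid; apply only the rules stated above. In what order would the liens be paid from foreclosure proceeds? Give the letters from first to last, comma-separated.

Effective dates after the stated exceptions: D's effective date is January 24, 2022, when work began.
A is an HOA assessment lien, so it outranks all other liens regardless of date.
Remaining liens by effective date: D (January 24, 2022), B (December 14, 2022), C (December 19, 2022).
Because D would otherwise rank above B, the subordination swaps them.

A, B, D, C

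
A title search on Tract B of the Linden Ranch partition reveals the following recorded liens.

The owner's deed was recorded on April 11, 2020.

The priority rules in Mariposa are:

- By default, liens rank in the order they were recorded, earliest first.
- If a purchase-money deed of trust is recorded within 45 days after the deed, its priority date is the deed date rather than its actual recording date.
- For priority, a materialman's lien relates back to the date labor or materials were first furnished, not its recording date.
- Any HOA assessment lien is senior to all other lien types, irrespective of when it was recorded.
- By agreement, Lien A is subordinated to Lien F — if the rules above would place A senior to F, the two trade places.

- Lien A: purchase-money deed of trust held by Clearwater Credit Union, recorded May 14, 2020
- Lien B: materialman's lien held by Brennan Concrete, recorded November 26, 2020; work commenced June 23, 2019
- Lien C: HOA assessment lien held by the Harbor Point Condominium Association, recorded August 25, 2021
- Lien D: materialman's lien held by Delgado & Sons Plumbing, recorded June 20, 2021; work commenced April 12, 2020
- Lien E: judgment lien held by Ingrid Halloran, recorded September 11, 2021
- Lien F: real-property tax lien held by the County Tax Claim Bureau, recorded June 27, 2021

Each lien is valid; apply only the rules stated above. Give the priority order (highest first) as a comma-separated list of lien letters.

C, B, F, D, A, E

First, effective dates: A was recorded within the 45-day window, so its effective date is the deed date April 11, 2020; B relates back to June 23, 2019 (work commenced); D relates back to April 12, 2020 (work commenced).
C is an HOA assessment lien and takes priority over every other lien.
The other liens, earliest effective date first: B (June 23, 2019), A (April 11, 2020), D (April 12, 2020), F (June 27, 2021), E (September 11, 2021).
A is senior to F before the subordination, so the two trade places.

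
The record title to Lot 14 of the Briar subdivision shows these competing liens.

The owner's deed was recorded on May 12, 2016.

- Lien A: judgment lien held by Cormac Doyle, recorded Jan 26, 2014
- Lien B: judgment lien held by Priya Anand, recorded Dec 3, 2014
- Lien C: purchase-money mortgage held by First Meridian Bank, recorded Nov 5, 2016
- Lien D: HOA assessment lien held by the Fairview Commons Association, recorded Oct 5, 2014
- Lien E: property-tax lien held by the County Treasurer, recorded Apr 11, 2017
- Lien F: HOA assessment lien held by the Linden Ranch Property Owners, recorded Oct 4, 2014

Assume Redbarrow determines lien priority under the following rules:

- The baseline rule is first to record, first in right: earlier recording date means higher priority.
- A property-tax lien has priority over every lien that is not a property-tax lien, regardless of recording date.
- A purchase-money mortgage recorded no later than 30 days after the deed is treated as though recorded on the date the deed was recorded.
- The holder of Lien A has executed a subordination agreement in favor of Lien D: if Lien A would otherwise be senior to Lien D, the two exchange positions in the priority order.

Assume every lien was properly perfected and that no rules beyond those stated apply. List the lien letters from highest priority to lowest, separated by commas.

E, D, F, A, B, C

Adjusting effective dates: C was recorded 177 days after the deed, outside the 30-day window, so it keeps its recording date.
As a property-tax lien, E is senior to every other lien.
The other liens, earliest effective date first: A (Jan 26, 2014), F (Oct 4, 2014), D (Oct 5, 2014), B (Dec 3, 2014), C (Nov 5, 2016).
A is senior to D before the subordination, so the two trade places.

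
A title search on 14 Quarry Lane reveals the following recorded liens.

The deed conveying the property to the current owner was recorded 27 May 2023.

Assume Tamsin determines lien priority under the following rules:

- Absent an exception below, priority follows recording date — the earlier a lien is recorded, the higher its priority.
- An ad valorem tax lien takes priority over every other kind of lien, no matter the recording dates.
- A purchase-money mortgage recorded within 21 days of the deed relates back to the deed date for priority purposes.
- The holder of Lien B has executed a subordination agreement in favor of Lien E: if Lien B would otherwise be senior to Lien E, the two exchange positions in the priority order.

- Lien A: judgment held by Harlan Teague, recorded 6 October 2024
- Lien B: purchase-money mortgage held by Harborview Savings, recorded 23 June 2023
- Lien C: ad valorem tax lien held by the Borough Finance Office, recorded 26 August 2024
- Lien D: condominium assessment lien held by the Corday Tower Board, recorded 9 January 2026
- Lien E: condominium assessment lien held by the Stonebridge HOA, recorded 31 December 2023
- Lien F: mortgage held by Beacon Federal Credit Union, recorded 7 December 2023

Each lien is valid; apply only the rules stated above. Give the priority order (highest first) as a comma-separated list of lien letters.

C, E, F, B, A, D

Adjusting effective dates: B was recorded 27 days after the deed — beyond 21 days — so no relation-back applies.
C is an ad valorem tax lien, so it outranks all other liens regardless of date.
Ordering the rest by effective date: B (23 June 2023), F (7 December 2023), E (31 December 2023), A (6 October 2024), D (9 January 2026).
Because B would otherwise rank above E, the subordination swaps them.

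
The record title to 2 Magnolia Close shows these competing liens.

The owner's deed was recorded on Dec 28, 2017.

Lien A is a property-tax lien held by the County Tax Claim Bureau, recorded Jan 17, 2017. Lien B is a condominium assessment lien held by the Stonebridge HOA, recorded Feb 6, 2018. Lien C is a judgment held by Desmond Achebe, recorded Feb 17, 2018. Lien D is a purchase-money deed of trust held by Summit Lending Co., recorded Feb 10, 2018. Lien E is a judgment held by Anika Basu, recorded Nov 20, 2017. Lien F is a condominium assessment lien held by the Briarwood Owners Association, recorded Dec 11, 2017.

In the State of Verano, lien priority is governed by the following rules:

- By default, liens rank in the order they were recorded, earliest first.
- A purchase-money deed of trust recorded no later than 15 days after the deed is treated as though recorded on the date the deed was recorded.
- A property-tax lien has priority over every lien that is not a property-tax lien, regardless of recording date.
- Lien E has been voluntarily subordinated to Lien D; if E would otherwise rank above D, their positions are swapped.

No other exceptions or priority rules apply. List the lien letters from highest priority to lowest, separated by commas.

Adjusting effective dates: D was recorded 44 days after the deed — beyond 15 days — so no relation-back applies.
A, as a property-tax lien, has superpriority and ranks first.
Remaining liens by effective date: E (Nov 20, 2017), F (Dec 11, 2017), B (Feb 6, 2018), D (Feb 10, 2018), C (Feb 17, 2018).
E is senior to D before the subordination, so the two trade places.

A, D, F, B, E, C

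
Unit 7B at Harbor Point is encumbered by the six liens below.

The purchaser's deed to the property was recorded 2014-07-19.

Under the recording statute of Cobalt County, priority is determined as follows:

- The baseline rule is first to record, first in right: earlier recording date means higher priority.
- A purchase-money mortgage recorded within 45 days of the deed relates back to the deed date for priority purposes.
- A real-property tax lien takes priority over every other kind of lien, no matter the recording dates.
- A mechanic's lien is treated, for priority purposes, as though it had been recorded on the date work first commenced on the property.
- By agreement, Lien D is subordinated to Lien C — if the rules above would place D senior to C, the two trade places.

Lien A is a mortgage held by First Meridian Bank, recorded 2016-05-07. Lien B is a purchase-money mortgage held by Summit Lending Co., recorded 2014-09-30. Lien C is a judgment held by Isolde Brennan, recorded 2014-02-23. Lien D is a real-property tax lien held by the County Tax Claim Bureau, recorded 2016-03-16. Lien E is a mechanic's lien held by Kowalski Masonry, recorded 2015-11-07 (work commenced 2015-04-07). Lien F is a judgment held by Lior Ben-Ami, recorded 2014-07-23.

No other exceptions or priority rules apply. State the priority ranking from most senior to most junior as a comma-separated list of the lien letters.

Effective dates: B was recorded 73 days after the deed, outside the 45-day window, so it keeps its recording date; E relates back to 2015-04-07 (work commenced).
D is a real-property tax lien and takes priority over every other lien.
The other liens, earliest effective date first: C (2014-02-23), F (2014-07-23), B (2014-09-30), E (2015-04-07), A (2016-05-07).
Because D would otherwise rank above C, the subordination swaps them.

C, D, F, B, E, A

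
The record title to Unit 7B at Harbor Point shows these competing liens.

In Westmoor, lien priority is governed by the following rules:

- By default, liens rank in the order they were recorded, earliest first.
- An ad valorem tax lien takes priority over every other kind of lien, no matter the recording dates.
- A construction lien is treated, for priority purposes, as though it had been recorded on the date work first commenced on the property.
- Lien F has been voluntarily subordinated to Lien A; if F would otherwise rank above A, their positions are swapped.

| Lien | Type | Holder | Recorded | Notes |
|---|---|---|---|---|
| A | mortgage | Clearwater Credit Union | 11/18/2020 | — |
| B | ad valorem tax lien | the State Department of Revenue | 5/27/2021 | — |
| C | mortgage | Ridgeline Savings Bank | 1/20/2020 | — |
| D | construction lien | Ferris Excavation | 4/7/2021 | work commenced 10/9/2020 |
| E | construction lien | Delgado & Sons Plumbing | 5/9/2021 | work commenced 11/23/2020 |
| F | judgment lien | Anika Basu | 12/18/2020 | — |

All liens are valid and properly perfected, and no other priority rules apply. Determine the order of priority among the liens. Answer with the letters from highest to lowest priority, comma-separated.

B, C, D, A, E, F

First, effective dates: D is treated as recorded 10/9/2020, the work-commencement date; E's effective date is 11/23/2020, when work began.
B, as an ad valorem tax lien, has superpriority and ranks first.
Ordering the rest by effective date: C (1/20/2020), D (10/9/2020), A (11/18/2020), E (11/23/2020), F (12/18/2020).
F is already junior to A, so the subordination agreement changes nothing.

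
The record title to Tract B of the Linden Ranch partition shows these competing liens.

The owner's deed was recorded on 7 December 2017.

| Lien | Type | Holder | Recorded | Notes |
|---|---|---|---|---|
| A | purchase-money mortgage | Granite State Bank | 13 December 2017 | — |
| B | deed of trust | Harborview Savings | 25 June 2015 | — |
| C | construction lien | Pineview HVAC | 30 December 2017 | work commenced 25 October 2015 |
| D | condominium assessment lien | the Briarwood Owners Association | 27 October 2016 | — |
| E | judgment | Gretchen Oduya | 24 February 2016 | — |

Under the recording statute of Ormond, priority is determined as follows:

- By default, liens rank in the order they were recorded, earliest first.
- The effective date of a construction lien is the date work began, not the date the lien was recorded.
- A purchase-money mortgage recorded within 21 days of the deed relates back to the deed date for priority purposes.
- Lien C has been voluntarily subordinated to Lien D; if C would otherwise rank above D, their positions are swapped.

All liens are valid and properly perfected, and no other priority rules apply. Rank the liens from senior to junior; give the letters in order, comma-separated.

B, D, E, C, A

First, effective dates: A relates back to the deed date 7 December 2017; C is treated as recorded 25 October 2015, the work-commencement date.
By effective date: B (25 June 2015), C (25 October 2015), E (24 February 2016), D (27 October 2016), A (7 December 2017).
Because C would otherwise rank above D, the subordination swaps them.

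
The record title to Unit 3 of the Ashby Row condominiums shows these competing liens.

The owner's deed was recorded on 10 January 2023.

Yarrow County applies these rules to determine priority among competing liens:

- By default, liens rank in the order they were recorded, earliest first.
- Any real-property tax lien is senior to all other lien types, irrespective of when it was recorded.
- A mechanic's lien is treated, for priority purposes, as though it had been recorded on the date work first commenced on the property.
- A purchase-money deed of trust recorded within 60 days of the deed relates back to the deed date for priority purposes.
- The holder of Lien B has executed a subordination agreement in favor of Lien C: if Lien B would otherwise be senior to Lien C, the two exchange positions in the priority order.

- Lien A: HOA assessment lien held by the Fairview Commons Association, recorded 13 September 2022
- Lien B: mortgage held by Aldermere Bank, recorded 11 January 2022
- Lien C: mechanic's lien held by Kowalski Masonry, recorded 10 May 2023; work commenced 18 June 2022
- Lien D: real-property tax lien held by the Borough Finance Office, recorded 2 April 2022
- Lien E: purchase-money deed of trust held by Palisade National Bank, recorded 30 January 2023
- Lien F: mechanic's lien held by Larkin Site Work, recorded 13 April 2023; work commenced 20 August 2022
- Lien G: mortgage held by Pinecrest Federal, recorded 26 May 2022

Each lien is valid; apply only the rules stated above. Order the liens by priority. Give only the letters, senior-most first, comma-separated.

D, C, G, B, F, A, E

Effective dates: C is treated as recorded 18 June 2022, the work-commencement date; E relates back to the deed date 10 January 2023; F's effective date is 20 August 2022, when work began.
As a real-property tax lien, D is senior to every other lien.
Remaining liens by effective date: B (11 January 2022), G (26 May 2022), C (18 June 2022), F (20 August 2022), A (13 September 2022), E (10 January 2023).
B is senior to C before the subordination, so the two trade places.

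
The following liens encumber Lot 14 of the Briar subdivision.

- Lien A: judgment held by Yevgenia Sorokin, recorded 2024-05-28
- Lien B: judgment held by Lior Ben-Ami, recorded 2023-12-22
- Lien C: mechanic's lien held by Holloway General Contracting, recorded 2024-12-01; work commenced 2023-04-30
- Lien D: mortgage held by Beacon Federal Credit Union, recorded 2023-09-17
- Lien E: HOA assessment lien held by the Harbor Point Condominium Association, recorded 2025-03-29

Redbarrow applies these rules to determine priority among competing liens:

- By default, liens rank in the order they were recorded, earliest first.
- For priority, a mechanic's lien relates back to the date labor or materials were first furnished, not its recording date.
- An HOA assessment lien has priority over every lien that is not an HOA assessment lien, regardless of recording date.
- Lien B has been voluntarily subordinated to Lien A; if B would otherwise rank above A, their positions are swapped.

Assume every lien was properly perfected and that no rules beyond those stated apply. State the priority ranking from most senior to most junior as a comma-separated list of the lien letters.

E, C, D, A, B

Adjusting effective dates: C is treated as recorded 2023-04-30, the work-commencement date.
E, as an HOA assessment lien, has superpriority and ranks first.
Among the remaining liens, by effective date: C (2023-04-30), D (2023-09-17), B (2023-12-22), A (2024-05-28).
B is senior to A before the subordination, so the two trade places.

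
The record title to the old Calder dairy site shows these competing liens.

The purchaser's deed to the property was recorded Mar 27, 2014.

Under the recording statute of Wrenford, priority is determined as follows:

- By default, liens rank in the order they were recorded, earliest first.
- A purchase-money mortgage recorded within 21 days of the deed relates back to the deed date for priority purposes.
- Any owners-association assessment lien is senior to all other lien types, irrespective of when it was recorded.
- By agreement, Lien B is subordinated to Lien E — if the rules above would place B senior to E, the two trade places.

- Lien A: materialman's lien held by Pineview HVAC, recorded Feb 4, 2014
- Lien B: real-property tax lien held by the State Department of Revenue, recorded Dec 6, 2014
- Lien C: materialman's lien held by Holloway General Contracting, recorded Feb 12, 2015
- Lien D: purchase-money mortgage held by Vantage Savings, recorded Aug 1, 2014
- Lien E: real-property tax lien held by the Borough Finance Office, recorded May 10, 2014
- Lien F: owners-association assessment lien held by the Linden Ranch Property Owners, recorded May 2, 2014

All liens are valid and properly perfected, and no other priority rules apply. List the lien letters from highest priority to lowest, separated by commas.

F, A, E, D, B, C

Adjusting effective dates: D was recorded 127 days after the deed — beyond 21 days — so no relation-back applies.
F, as an owners-association assessment lien, has superpriority and ranks first.
Ordering the rest by effective date: A (Feb 4, 2014), E (May 10, 2014), D (Aug 1, 2014), B (Dec 6, 2014), C (Feb 12, 2015).
Since B is not senior to E, the subordination leaves the order unchanged.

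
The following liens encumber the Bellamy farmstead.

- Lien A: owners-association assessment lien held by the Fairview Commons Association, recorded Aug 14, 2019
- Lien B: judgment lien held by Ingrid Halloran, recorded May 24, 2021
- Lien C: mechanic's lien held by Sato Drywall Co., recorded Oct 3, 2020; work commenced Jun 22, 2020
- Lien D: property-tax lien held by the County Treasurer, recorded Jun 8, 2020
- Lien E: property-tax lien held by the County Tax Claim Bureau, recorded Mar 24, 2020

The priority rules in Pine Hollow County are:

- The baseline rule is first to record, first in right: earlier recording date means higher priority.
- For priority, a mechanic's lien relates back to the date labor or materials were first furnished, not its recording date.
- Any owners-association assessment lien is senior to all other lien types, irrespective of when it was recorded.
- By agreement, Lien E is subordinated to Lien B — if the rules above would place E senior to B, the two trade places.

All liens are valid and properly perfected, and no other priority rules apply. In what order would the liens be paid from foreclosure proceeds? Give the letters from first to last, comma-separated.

A, B, D, C, E

Effective dates: C is treated as recorded Jun 22, 2020, the work-commencement date.
A, as an owners-association assessment lien, has superpriority and ranks first.
Ordering the rest by effective date: E (Mar 24, 2020), D (Jun 8, 2020), C (Jun 22, 2020), B (May 24, 2021).
E would otherwise be senior to B, so under the subordination agreement E and B exchange positions.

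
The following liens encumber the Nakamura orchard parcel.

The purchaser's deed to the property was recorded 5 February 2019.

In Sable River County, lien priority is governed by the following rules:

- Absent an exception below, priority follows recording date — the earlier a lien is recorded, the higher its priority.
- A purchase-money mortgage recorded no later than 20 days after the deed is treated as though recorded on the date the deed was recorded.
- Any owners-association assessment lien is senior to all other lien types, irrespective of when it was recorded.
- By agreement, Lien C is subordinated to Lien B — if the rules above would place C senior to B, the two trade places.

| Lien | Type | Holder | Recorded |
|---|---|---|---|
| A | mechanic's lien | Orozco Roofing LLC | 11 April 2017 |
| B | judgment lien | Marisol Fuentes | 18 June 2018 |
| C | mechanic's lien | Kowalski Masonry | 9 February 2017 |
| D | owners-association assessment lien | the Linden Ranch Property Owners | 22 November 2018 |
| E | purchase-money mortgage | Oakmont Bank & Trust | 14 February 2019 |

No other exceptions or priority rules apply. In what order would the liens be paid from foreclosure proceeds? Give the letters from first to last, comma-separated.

D, B, A, C, E

Effective dates after the stated exceptions: E was recorded within the 20-day window, so its effective date is the deed date 5 February 2019.
D is an owners-association assessment lien and takes priority over every other lien.
Remaining liens by effective date: C (9 February 2017), A (11 April 2017), B (18 June 2018), E (5 February 2019).
The subordination applies — C was senior to B — so C and B swap.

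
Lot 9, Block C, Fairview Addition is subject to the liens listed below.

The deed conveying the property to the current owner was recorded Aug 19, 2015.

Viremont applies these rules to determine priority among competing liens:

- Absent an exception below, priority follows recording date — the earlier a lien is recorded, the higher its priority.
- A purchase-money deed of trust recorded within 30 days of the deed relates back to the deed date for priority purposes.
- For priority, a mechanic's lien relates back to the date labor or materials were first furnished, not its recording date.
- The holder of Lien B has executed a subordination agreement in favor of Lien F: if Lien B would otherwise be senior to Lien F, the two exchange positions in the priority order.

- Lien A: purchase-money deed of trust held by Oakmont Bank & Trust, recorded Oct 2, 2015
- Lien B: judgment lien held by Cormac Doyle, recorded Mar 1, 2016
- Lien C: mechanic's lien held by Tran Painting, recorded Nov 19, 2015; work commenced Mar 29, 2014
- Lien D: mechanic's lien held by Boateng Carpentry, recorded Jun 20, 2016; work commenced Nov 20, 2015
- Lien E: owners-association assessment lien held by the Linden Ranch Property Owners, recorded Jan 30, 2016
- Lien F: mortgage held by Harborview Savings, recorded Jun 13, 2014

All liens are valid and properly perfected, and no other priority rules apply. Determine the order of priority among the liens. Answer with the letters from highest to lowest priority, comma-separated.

Adjusting effective dates: A was recorded 44 days after the deed, outside the 30-day window, so it keeps its recording date; C's effective date is Mar 29, 2014, when work began; D relates back to Nov 20, 2015 (work commenced).
By effective date: C (Mar 29, 2014), F (Jun 13, 2014), A (Oct 2, 2015), D (Nov 20, 2015), E (Jan 30, 2016), B (Mar 1, 2016).
B already ranks below F; the subordination has no effect.

C, F, A, D, E, B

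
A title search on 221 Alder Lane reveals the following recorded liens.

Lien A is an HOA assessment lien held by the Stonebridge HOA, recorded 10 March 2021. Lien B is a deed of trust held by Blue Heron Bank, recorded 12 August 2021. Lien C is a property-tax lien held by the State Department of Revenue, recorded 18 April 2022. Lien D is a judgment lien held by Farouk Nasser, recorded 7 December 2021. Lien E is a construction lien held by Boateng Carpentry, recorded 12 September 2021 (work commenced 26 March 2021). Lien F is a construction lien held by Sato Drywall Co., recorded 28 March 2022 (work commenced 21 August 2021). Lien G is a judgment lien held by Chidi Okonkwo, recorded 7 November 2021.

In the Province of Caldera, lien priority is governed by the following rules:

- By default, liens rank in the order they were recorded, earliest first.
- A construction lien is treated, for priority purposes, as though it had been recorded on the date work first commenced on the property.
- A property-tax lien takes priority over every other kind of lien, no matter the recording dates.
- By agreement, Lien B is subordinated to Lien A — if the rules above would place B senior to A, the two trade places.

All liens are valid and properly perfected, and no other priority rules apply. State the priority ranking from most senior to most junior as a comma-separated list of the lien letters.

C, A, E, B, F, G, D

Adjusting effective dates: E's effective date is 26 March 2021, when work began; F's effective date is 21 August 2021, when work began.
C, as a property-tax lien, has superpriority and ranks first.
Ordering the rest by effective date: A (10 March 2021), E (26 March 2021), B (12 August 2021), F (21 August 2021), G (7 November 2021), D (7 December 2021).
Since B is not senior to A, the subordination leaves the order unchanged.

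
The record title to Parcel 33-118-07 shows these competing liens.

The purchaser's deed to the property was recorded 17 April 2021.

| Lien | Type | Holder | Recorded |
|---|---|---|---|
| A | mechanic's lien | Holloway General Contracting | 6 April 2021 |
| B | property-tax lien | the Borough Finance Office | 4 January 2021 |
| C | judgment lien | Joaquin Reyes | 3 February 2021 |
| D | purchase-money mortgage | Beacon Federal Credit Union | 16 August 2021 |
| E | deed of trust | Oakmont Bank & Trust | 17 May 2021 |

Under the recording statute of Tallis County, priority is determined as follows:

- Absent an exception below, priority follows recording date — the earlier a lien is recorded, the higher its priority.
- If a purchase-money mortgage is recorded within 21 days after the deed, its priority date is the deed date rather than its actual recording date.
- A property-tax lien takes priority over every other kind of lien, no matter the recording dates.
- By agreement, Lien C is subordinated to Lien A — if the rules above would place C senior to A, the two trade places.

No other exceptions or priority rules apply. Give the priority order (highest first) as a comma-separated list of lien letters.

Adjusting effective dates: D was recorded 121 days after the deed — beyond 21 days — so no relation-back applies.
As a property-tax lien, B is senior to every other lien.
Remaining liens by effective date: C (3 February 2021), A (6 April 2021), E (17 May 2021), D (16 August 2021).
The subordination applies — C was senior to A — so C and A swap.

B, A, C, E, D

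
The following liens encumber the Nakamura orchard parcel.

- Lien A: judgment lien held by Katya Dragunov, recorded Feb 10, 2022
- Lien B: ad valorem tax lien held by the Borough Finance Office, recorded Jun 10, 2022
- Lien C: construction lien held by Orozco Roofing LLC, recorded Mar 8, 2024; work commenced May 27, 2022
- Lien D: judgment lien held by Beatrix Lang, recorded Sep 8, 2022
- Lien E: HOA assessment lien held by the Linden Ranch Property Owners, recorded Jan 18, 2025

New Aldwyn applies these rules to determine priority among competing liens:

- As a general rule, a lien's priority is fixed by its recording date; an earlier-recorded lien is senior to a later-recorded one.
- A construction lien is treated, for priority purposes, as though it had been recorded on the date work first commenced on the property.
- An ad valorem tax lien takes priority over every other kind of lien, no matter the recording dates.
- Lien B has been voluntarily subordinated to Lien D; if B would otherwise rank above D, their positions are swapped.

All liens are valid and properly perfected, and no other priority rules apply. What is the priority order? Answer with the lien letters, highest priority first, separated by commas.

First, effective dates: C's effective date is May 27, 2022, when work began.
B is an ad valorem tax lien and takes priority over every other lien.
Remaining liens by effective date: A (Feb 10, 2022), C (May 27, 2022), D (Sep 8, 2022), E (Jan 18, 2025).
B would otherwise be senior to D, so under the subordination agreement B and D exchange positions.

D, A, C, B, E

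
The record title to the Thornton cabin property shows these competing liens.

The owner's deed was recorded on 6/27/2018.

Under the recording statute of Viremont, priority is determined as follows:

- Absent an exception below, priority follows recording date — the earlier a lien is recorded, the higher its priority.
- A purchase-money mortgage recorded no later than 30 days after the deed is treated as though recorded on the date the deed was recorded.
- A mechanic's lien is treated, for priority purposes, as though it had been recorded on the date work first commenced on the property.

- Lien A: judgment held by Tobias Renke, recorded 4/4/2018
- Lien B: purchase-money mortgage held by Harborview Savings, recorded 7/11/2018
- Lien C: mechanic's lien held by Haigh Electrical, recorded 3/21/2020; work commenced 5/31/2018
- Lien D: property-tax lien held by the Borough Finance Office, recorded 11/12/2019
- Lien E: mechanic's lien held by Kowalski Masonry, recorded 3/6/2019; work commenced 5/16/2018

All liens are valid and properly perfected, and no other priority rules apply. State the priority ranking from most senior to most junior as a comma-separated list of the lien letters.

Effective dates after the stated exceptions: B was recorded within the 30-day window, so its effective date is the deed date 6/27/2018; C relates back to 5/31/2018 (work commenced); E is treated as recorded 5/16/2018, the work-commencement date.
By effective date: A (4/4/2018), E (5/16/2018), C (5/31/2018), B (6/27/2018), D (11/12/2019).

A, E, C, B, D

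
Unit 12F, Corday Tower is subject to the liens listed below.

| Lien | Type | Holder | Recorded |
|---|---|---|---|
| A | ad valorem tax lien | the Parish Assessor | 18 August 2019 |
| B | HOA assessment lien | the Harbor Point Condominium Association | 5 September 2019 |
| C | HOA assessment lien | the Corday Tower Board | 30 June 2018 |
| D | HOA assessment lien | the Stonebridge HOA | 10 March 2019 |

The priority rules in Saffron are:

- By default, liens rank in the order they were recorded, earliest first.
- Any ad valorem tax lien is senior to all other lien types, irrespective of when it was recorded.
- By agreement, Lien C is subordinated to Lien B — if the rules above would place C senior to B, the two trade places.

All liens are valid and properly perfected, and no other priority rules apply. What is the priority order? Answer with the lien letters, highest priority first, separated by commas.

A, B, D, C

A, as an ad valorem tax lien, has superpriority and ranks first.
Ordering the rest by effective date: C (30 June 2018), D (10 March 2019), B (5 September 2019).
C would otherwise be senior to B, so under the subordination agreement C and B exchange positions.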